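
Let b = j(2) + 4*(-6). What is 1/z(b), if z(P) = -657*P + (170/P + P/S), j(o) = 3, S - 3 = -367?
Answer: 1092/15057547 ≈ 7.2522e-5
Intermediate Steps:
S = -364 (S = 3 - 367 = -364)
b = -21 (b = 3 + 4*(-6) = 3 - 24 = -21)
z(P) = 170/P - 239149*P/364 (z(P) = -657*P + (170/P + P/(-364)) = -657*P + (170/P + P*(-1/364)) = -657*P + (170/P - P/364) = 170/P - 239149*P/364)
1/z(b) = 1/(170/(-21) - 239149/364*(-21)) = 1/(170*(-1/21) + 717447/52) = 1/(-170/21 + 717447/52) = 1/(15057547/1092) = 1092/15057547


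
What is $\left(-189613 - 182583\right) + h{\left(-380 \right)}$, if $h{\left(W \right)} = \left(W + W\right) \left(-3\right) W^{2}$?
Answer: $328859804$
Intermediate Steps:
$h{\left(W \right)} = - 6 W^{3}$ ($h{\left(W \right)} = 2 W \left(-3\right) W^{2} = - 6 W W^{2} = - 6 W^{3}$)
$\left(-189613 - 182583\right) + h{\left(-380 \right)} = \left(-189613 - 182583\right) - 6 \left(-380\right)^{3} = -372196 - -329232000 = -372196 + 329232000 = 328859804$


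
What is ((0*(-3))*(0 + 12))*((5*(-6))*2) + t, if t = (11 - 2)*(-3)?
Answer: -27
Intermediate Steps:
t = -27 (t = 9*(-3) = -27)
((0*(-3))*(0 + 12))*((5*(-6))*2) + t = ((0*(-3))*(0 + 12))*((5*(-6))*2) - 27 = (0*12)*(-30*2) - 27 = 0*(-60) - 27 = 0 - 27 = -27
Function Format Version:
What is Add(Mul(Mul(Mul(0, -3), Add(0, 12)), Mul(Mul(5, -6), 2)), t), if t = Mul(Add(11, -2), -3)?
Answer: -27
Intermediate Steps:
t = -27 (t = Mul(9, -3) = -27)
Add(Mul(Mul(Mul(0, -3), Add(0, 12)), Mul(Mul(5, -6), 2)), t) = Add(Mul(Mul(Mul(0, -3), Add(0, 12)), Mul(Mul(5, -6), 2)), -27) = Add(Mul(Mul(0, 12), Mul(-30, 2)), -27) = Add(Mul(0, -60), -27) = Add(0, -27) = -27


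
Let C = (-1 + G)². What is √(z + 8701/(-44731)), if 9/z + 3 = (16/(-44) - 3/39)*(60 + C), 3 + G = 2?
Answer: I*√2136992892406042/66514997 ≈ 0.695*I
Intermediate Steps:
G = -1 (G = -3 + 2 = -1)
C = 4 (C = (-1 - 1)² = (-2)² = 4)
z = -429/1487 (z = 9/(-3 + (16/(-44) - 3/39)*(60 + 4)) = 9/(-3 + (16*(-1/44) - 3*1/39)*64) = 9/(-3 + (-4/11 - 1/13)*64) = 9/(-3 - 63/143*64) = 9/(-3 - 4032/143) = 9/(-4461/143) = 9*(-143/4461) = -429/1487 ≈ -0.28850)
√(z + 8701/(-44731)) = √(-429/1487 + 8701/(-44731)) = √(-429/1487 + 8701*(-1/44731)) = √(-429/1487 - 8701/44731) = √(-32127986/66514997) = I*√2136992892406042/66514997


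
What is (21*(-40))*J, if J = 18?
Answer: -15120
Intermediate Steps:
(21*(-40))*J = (21*(-40))*18 = -840*18 = -15120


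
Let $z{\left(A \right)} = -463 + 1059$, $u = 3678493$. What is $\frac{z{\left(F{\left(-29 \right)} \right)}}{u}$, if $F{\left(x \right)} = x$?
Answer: $\frac{596}{3678493} \approx 0.00016202$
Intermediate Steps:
$z{\left(A \right)} = 596$
$\frac{z{\left(F{\left(-29 \right)} \right)}}{u} = \frac{596}{3678493}$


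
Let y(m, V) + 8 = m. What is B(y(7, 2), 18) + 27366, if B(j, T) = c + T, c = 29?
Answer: 27413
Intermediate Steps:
y(m, V) = -8 + m
B(j, T) = 29 + T
B(y(7, 2), 18) + 27366 = (29 + 18) + 27366 = 47 + 27366 = 27413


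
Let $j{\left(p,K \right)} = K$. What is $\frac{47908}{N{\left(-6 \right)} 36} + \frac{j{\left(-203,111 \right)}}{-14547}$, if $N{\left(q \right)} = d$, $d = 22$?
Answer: $\frac{58069147}{960102} \approx 60.482$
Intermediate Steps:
$N{\left(q \right)} = 22$
$\frac{47908}{N{\left(-6 \right)} 36} + \frac{j{\left(-203,111 \right)}}{-14547} = \frac{47908}{22 \cdot 36} + \frac{111}{-14547} = \frac{47908}{792} + 111 \left(- \frac{1}{14547}\right) = 47908 \cdot \frac{1}{792} - \frac{37}{4849} = \frac{11977}{198} - \frac{37}{4849} = \frac{58069147}{960102}$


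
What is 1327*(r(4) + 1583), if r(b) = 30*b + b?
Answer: 2265189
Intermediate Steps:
r(b) = 31*b
1327*(r(4) + 1583) = 1327*(31*4 + 1583) = 1327*(124 + 1583) = 1327*1707 = 2265189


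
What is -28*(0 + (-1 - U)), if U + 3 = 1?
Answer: -28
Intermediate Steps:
U = -2 (U = -3 + 1 = -2)
-28*(0 + (-1 - U)) = -28*(0 + (-1 - 1*(-2))) = -28*(0 + (-1 + 2)) = -28*(0 + 1) = -28*1 = -28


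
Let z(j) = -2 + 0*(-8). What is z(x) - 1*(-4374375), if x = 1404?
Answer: 4374373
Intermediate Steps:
z(j) = -2 (z(j) = -2 + 0 = -2)
z(x) - 1*(-4374375) = -2 - 1*(-4374375) = -2 + 4374375 = 4374373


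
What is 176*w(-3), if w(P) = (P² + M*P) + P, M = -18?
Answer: 10560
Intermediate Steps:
w(P) = P² - 17*P (w(P) = (P² - 18*P) + P = P² - 17*P)
176*w(-3) = 176*(-3*(-17 - 3)) = 176*(-3*(-20)) = 176*60 = 10560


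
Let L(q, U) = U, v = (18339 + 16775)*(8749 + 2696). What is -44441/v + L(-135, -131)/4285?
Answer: -10567334863/344410928610 ≈ -0.030682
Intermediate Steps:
v = 401879730 (v = 35114*11445 = 401879730)
-44441/v + L(-135, -131)/4285 = -44441/401879730 - 131/4285 = -10567334863/344410928610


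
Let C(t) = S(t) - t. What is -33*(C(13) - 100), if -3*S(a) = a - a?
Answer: 3729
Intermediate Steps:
S(a) = 0 (S(a) = -(a - a)/3 = -1/3*0 = 0)
C(t) = -t (C(t) = 0 - t = -t)
-33*(C(13) - 100) = -33*(-1*13 - 100) = -33*(-13 - 100) = -33*(-113) = 3729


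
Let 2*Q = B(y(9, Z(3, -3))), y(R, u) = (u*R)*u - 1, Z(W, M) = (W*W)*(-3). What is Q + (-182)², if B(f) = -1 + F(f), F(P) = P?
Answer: 72807/2 ≈ 36404.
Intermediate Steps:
Z(W, M) = -3*W² (Z(W, M) = W²*(-3) = -3*W²)
y(R, u) = -1 + R*u² (y(R, u) = (R*u)*u - 1 = R*u² - 1 = -1 + R*u²)
B(f) = -1 + f
Q = 6559/2 (Q = (-1 + (-1 + 9*(-3*3²)²))/2 = (-1 + (-1 + 9*(-3*9)²))/2 = (-1 + (-1 + 9*(-27)²))/2 = (-1 + (-1 + 9*729))/2 = (-1 + (-1 + 6561))/2 = (-1 + 6560)/2 = (½)*6559 = 6559/2 ≈ 3279.5)
Q + (-182)² = 6559/2 + (-182)² = 6559/2 + 33124 = 72807/2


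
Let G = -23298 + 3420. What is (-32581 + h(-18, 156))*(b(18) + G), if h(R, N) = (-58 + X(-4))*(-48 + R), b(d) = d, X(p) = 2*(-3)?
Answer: 563170020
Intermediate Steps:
X(p) = -6
h(R, N) = 3072 - 64*R (h(R, N) = (-58 - 6)*(-48 + R) = -64*(-48 + R) = 3072 - 64*R)
G = -19878
(-32581 + h(-18, 156))*(b(18) + G) = (-32581 + (3072 - 64*(-18)))*(18 - 19878) = (-32581 + (3072 + 1152))*(-19860) = (-32581 + 4224)*(-19860) = -28357*(-19860) = 563170020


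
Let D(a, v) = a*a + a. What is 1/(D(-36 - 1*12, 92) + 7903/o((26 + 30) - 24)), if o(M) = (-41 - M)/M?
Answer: -73/88208 ≈ -0.00082759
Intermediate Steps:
o(M) = (-41 - M)/M
D(a, v) = a + a² (D(a, v) = a² + a = a + a²)
1/(D(-36 - 1*12, 92) + 7903/o((26 + 30) - 24)) = 1/((-36 - 1*12)*(1 + (-36 - 1*12)) + 7903/(((-41 - ((26 + 30) - 24))/((26 + 30) - 24)))) = 1/((-36 - 12)*(1 + (-36 - 12)) + 7903/(((-41 - (56 - 24))/(56 - 24)))) = 1/(-48*(1 - 48) + 7903/(((-41 - 1*32)/32))) = 1/(-48*(-47) + 7903/(((-41 - 32)/32))) = 1/(2256 + 7903/(((1/32)*(-73)))) = 1/(2256 + 7903/(-73/32)) = 1/(2256 + 7903*(-32/73)) = 1/(2256 - 252896/73) = 1/(-88208/73) = -73/88208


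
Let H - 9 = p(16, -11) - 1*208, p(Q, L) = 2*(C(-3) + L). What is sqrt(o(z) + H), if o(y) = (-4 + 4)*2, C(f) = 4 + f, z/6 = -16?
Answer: I*sqrt(219) ≈ 14.799*I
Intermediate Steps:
z = -96 (z = 6*(-16) = -96)
p(Q, L) = 2 + 2*L (p(Q, L) = 2*((4 - 3) + L) = 2*(1 + L) = 2 + 2*L)
o(y) = 0 (o(y) = 0*2 = 0)
H = -219 (H = 9 + ((2 + 2*(-11)) - 1*208) = 9 + ((2 - 22) - 208) = 9 + (-20 - 208) = 9 - 228 = -219)
sqrt(o(z) + H) = sqrt(0 - 219) = sqrt(-219) = I*sqrt(219)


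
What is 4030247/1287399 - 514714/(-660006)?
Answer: 553771581728/141615177399 ≈ 3.9104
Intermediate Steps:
4030247/1287399 - 514714/(-660006) = 4030247*(1/1287399) - 514714*(-1/660006) = 4030247/1287399 + 257357/330003 = 553771581728/141615177399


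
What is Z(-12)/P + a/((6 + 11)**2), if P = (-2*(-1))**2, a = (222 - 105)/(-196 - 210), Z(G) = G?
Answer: -352119/117334 ≈ -3.0010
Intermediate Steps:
a = -117/406 (a = 117/(-406) = 117*(-1/406) = -117/406 ≈ -0.28818)
P = 4 (P = 2**2 = 4)
Z(-12)/P + a/((6 + 11)**2) = -12/4 - 117/(406*(6 + 11)**2) = -12*1/4 - 117/(406*(17**2)) = -3 - 117/406/289 = -3 - 117/406*1/289 = -3 - 117/117334 = -352119/117334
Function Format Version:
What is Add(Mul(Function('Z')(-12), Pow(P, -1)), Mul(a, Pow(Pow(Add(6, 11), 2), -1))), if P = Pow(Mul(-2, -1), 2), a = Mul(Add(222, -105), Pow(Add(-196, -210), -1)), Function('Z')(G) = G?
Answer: Rational(-352119, 117334) ≈ -3.0010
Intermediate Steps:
a = Rational(-117, 406) (a = Mul(117, Pow(-406, -1)) = Mul(117, Rational(-1, 406)) = Rational(-117, 406) ≈ -0.28818)
P = 4 (P = Pow(2, 2) = 4)
Add(Mul(Function('Z')(-12), Pow(P, -1)), Mul(a, Pow(Pow(Add(6, 11), 2), -1))) = Add(Mul(-12, Pow(4, -1)), Mul(Rational(-117, 406), Pow(Pow(Add(6, 11), 2), -1))) = Add(Mul(-12, Rational(1, 4)), Mul(Rational(-117, 406), Pow(Pow(17, 2), -1))) = Add(-3, Mul(Rational(-117, 406), Pow(289, -1))) = Add(-3, Mul(Rational(-117, 406), Rational(1, 289))) = Add(-3, Rational(-117, 117334)) = Rational(-352119, 117334)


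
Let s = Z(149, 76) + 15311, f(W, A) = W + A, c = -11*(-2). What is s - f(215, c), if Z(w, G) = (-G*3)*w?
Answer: -18898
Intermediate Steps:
c = 22
Z(w, G) = -3*G*w (Z(w, G) = (-3*G)*w = -3*G*w)
f(W, A) = A + W
s = -18661 (s = -3*76*149 + 15311 = -33972 + 15311 = -18661)
s - f(215, c) = -18661 - (22 + 215) = -18661 - 1*237 = -18661 - 237 = -18898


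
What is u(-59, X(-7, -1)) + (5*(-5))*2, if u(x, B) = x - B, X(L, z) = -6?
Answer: -103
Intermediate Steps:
u(-59, X(-7, -1)) + (5*(-5))*2 = (-59 - 1*(-6)) + (5*(-5))*2 = (-59 + 6) - 25*2 = -53 - 50 = -103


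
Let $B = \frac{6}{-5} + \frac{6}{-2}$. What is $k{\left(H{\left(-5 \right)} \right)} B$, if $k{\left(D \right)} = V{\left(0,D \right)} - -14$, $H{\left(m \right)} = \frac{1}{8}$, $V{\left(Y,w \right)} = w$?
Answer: $- \frac{2373}{40} \approx -59.325$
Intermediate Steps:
$H{\left(m \right)} = \frac{1}{8}$
$k{\left(D \right)} = 14 + D$ ($k{\left(D \right)} = D - -14 = D + 14 = 14 + D$)
$B = - \frac{21}{5}$ ($B = 6 \left(- \frac{1}{5}\right) + 6 \left(- \frac{1}{2}\right) = - \frac{6}{5} - 3 = - \frac{21}{5} \approx -4.2$)
$k{\left(H{\left(-5 \right)} \right)} B = \left(14 + \frac{1}{8}\right) \left(- \frac{21}{5}\right) = \frac{113}{8} \left(- \frac{21}{5}\right) = - \frac{2373}{40}$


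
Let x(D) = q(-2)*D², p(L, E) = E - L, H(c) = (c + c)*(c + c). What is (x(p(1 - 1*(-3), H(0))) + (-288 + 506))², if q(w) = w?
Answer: 34596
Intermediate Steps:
H(c) = 4*c² (H(c) = (2*c)*(2*c) = 4*c²)
x(D) = -2*D²
(x(p(1 - 1*(-3), H(0))) + (-288 + 506))² = (-2*(4*0² - (1 - 1*(-3)))² + (-288 + 506))² = (-2*(4*0 - (1 + 3))² + 218)² = (-2*(0 - 1*4)² + 218)² = (-2*(0 - 4)² + 218)² = (-2*(-4)² + 218)² = (-2*16 + 218)² = (-32 + 218)² = 186² = 34596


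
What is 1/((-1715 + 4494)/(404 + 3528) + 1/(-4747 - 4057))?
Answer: 2163583/1528899 ≈ 1.4151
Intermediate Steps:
1/((-1715 + 4494)/(404 + 3528) + 1/(-4747 - 4057)) = 1/(2779/3932 + 1/(-8804)) = 1/(2779*(1/3932) - 1/8804) = 1/(2779/3932 - 1/8804) = 1/(1528899/2163583) = 2163583/1528899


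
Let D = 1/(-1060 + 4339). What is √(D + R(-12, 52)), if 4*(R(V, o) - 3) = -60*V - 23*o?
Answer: I*√1247210277/3279 ≈ 10.77*I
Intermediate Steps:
R(V, o) = 3 - 15*V - 23*o/4 (R(V, o) = 3 + (-60*V - 23*o)/4 = 3 + (-15*V - 23*o/4) = 3 - 15*V - 23*o/4)
D = 1/3279 ≈ 0.00030497
√(D + R(-12, 52)) = √(1/3279 + (3 - 15*(-12) - 23/4*52)) = √(1/3279 + (3 + 180 - 299)) = √(1/3279 - 116) = √(-380363/3279) = I*√1247210277/3279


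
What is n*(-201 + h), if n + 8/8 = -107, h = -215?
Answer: 44928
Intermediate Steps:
n = -108 (n = -1 - 107 = -108)
n*(-201 + h) = -108*(-201 - 215) = -108*(-416) = 44928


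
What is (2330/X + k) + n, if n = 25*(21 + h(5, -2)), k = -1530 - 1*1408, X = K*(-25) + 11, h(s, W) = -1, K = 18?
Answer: -1072612/439 ≈ -2443.3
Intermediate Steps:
X = -439 (X = 18*(-25) + 11 = -450 + 11 = -439)
k = -2938 (k = -1530 - 1408 = -2938)
n = 500 (n = 25*(21 - 1) = 25*20 = 500)
(2330/X + k) + n = (2330/(-439) - 2938) + 500 = (2330*(-1/439) - 2938) + 500 = (-2330/439 - 2938) + 500 = -1292112/439 + 500 = -1072612/439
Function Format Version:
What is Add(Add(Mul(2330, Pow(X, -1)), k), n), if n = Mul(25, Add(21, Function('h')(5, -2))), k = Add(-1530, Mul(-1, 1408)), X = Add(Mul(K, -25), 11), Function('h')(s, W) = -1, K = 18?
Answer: Rational(-1072612, 439) ≈ -2443.3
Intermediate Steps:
X = -439 (X = Add(Mul(18, -25), 11) = Add(-450, 11) = -439)
k = -2938 (k = Add(-1530, -1408) = -2938)
n = 500 (n = Mul(25, Add(21, -1)) = Mul(25, 20) = 500)
Add(Add(Mul(2330, Pow(X, -1)), k), n) = Add(Add(Mul(2330, Pow(-439, -1)), -2938), 500) = Add(Add(Mul(2330, Rational(-1, 439)), -2938), 500) = Add(Add(Rational(-2330, 439), -2938), 500) = Add(Rational(-1292112, 439), 500) = Rational(-1072612, 439)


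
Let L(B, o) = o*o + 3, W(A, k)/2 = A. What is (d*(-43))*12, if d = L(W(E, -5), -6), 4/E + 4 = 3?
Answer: -20124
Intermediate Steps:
E = -4 (E = 4/(-4 + 3) = 4/(-1) = 4*(-1) = -4)
W(A, k) = 2*A
L(B, o) = 3 + o² (L(B, o) = o² + 3 = 3 + o²)
d = 39 (d = 3 + (-6)² = 3 + 36 = 39)
(d*(-43))*12 = (39*(-43))*12 = -1677*12 = -20124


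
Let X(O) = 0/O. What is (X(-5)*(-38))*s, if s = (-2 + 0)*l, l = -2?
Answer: 0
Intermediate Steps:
X(O) = 0
s = 4 (s = (-2 + 0)*(-2) = -2*(-2) = 4)
(X(-5)*(-38))*s = (0*(-38))*4 = 0*4 = 0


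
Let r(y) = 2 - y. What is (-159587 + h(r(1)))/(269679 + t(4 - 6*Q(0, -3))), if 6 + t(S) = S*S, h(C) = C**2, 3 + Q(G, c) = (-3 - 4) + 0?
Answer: -159586/273769 ≈ -0.58292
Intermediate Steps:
Q(G, c) = -10 (Q(G, c) = -3 + ((-3 - 4) + 0) = -3 + (-7 + 0) = -3 - 7 = -10)
t(S) = -6 + S**2 (t(S) = -6 + S*S = -6 + S**2)
(-159587 + h(r(1)))/(269679 + t(4 - 6*Q(0, -3))) = (-159587 + (2 - 1*1)**2)/(269679 + (-6 + (4 - 6*(-10))**2)) = (-159587 + (2 - 1)**2)/(269679 + (-6 + (4 + 60)**2)) = (-159587 + 1**2)/(269679 + (-6 + 64**2)) = (-159587 + 1)/(269679 + (-6 + 4096)) = -159586/(269679 + 4090) = -159586/273769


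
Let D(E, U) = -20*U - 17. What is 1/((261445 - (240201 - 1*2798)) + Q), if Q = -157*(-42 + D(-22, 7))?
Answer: 1/55285 ≈ 1.8088e-5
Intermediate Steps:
D(E, U) = -17 - 20*U
Q = 31243 (Q = -157*(-42 + (-17 - 20*7)) = -157*(-42 + (-17 - 140)) = -157*(-42 - 157) = -157*(-199) = 31243)
1/((261445 - (240201 - 1*2798)) + Q) = 1/((261445 - (240201 - 1*2798)) + 31243) = 1/((261445 - (240201 - 2798)) + 31243) = 1/((261445 - 1*237403) + 31243) = 1/((261445 - 237403) + 31243) = 1/(24042 + 31243) = 1/55285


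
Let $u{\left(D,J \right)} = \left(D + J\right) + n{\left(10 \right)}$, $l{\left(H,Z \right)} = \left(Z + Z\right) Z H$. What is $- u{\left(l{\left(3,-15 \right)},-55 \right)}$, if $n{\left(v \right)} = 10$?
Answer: $-1305$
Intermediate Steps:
$l{\left(H,Z \right)} = 2 H Z^{2}$ ($l{\left(H,Z \right)} = 2 Z H Z = 2 H Z^{2}$)
$u{\left(D,J \right)} = 10 + D + J$ ($u{\left(D,J \right)} = \left(D + J\right) + 10 = 10 + D + J$)
$- u{\left(l{\left(3,-15 \right)},-55 \right)} = - (10 + 2 \cdot 3 \left(-15\right)^{2} - 55) = - (10 + 2 \cdot 3 \cdot 225 - 55) = - (10 + 1350 - 55) = \left(-1\right) 1305 = -1305$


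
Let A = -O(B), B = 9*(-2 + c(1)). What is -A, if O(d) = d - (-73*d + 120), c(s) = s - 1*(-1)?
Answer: -120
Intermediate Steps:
c(s) = 1 + s (c(s) = s + 1 = 1 + s)
B = 0 (B = 9*(-2 + (1 + 1)) = 9*(-2 + 2) = 9*0 = 0)
O(d) = -120 + 74*d (O(d) = d - (120 - 73*d) = d + (-120 + 73*d) = -120 + 74*d)
A = 120 (A = -(-120 + 74*0) = -(-120 + 0) = -1*(-120) = 120)
-A = -1*120 = -120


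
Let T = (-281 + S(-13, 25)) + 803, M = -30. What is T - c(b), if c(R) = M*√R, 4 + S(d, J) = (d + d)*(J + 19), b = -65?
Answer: -626 + 30*I*√65 ≈ -626.0 + 241.87*I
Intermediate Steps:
S(d, J) = -4 + 2*d*(19 + J) (S(d, J) = -4 + (d + d)*(J + 19) = -4 + (2*d)*(19 + J) = -4 + 2*d*(19 + J))
T = -626 (T = (-281 + (-4 + 38*(-13) + 2*25*(-13))) + 803 = (-281 + (-4 - 494 - 650)) + 803 = (-281 - 1148) + 803 = -1429 + 803 = -626)
c(R) = -30*√R
T - c(b) = -626 - (-30)*√(-65) = -626 - (-30)*I*√65 = -626 + 30*I*√65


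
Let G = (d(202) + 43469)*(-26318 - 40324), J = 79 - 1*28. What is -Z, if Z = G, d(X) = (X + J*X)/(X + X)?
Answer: 2898593790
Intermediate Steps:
J = 51 (J = 79 - 28 = 51)
d(X) = 26 (d(X) = (X + 51*X)/(X + X) = (52*X)/((2*X)) = (52*X)*(1/(2*X)) = 26)
G = -2898593790 (G = (26 + 43469)*(-26318 - 40324) = 43495*(-66642) = -2898593790)
Z = -2898593790
-Z = -1*(-2898593790) = 2898593790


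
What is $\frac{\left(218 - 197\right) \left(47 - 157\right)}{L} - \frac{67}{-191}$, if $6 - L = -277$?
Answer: $- \frac{422249}{54053} \approx -7.8118$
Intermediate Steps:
$L = 283$ ($L = 6 - -277 = 6 + 277 = 283$)
$\frac{\left(218 - 197\right) \left(47 - 157\right)}{L} - \frac{67}{-191} = \frac{\left(218 - 197\right) \left(47 - 157\right)}{283} - \frac{67}{-191} = 21 \left(-110\right) \frac{1}{283} - - \frac{67}{191} = \left(-2310\right) \frac{1}{283} + \frac{67}{191} = - \frac{2310}{283} + \frac{67}{191} = - \frac{422249}{54053}$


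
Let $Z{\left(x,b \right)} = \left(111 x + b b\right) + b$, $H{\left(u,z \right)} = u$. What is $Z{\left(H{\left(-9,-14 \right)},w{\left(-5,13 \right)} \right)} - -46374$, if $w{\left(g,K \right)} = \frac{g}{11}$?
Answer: $\frac{5490345}{121} \approx 45375.0$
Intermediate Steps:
$w{\left(g,K \right)} = \frac{g}{11}$ ($w{\left(g,K \right)} = g \frac{1}{11} = \frac{g}{11}$)
$Z{\left(x,b \right)} = b + b^{2} + 111 x$ ($Z{\left(x,b \right)} = \left(111 x + b^{2}\right) + b = \left(b^{2} + 111 x\right) + b = b + b^{2} + 111 x$)
$Z{\left(H{\left(-9,-14 \right)},w{\left(-5,13 \right)} \right)} - -46374 = \left(\frac{1}{11} \left(-5\right) + \left(\frac{1}{11} \left(-5\right)\right)^{2} + 111 \left(-9\right)\right) - -46374 = \left(- \frac{5}{11} + \left(- \frac{5}{11}\right)^{2} - 999\right) + 46374 = \left(- \frac{5}{11} + \frac{25}{121} - 999\right) + 46374 = - \frac{120909}{121} + 46374 = \frac{5490345}{121}$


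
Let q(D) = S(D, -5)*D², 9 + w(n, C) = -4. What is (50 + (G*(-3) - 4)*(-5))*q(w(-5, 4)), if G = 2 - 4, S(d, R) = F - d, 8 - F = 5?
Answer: 108160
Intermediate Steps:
F = 3 (F = 8 - 1*5 = 8 - 5 = 3)
S(d, R) = 3 - d
w(n, C) = -13 (w(n, C) = -9 - 4 = -13)
G = -2
q(D) = D²*(3 - D) (q(D) = (3 - D)*D² = D²*(3 - D))
(50 + (G*(-3) - 4)*(-5))*q(w(-5, 4)) = (50 + (-2*(-3) - 4)*(-5))*((-13)²*(3 - 1*(-13))) = (50 + (6 - 4)*(-5))*(169*(3 + 13)) = (50 + 2*(-5))*(169*16) = (50 - 10)*2704 = 40*2704 = 108160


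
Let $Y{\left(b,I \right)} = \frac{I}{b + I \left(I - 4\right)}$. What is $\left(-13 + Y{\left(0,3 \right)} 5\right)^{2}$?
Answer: $324$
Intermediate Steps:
$Y{\left(b,I \right)} = \frac{I}{b + I \left(-4 + I\right)}$
$\left(-13 + Y{\left(0,3 \right)} 5\right)^{2} = \left(-13 + \frac{3}{0 + 3^{2} - 12} \cdot 5\right)^{2} = \left(-13 + \frac{3}{0 + 9 - 12} \cdot 5\right)^{2} = \left(-13 + \frac{3}{-3} \cdot 5\right)^{2} = \left(-13 + 3 \left(- \frac{1}{3}\right) 5\right)^{2} = \left(-13 - 5\right)^{2} = \left(-18\right)^{2} = 324$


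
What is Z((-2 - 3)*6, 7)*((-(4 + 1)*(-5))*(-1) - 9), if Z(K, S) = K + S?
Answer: 782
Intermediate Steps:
Z((-2 - 3)*6, 7)*((-(4 + 1)*(-5))*(-1) - 9) = ((-2 - 3)*6 + 7)*((-(4 + 1)*(-5))*(-1) - 9) = (-5*6 + 7)*((-1*5*(-5))*(-1) - 9) = (-30 + 7)*(-5*(-5)*(-1) - 9) = -23*(25*(-1) - 9) = -23*(-25 - 9) = -23*(-34) = 782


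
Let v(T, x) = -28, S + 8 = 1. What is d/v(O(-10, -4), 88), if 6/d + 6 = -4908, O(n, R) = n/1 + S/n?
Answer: 1/22932 ≈ 4.3607e-5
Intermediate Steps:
S = -7 (S = -8 + 1 = -7)
O(n, R) = n - 7/n (O(n, R) = n/1 - 7/n = n*1 - 7/n = n - 7/n)
d = -1/819 (d = 6/(-6 - 4908) = 6/(-4914) = 6*(-1/4914) = -1/819 ≈ -0.0012210)
d/v(O(-10, -4), 88) = -1/819/(-28) = -1/819*(-1/28) = 1/22932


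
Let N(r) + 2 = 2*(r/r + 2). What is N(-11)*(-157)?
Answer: -628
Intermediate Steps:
N(r) = 4 (N(r) = -2 + 2*(r/r + 2) = -2 + 2*(1 + 2) = -2 + 2*3 = -2 + 6 = 4)
N(-11)*(-157) = 4*(-157) = -628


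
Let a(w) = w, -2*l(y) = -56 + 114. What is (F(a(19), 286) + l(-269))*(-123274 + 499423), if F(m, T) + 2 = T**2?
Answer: 30755822985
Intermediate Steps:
l(y) = -29 (l(y) = -(-56 + 114)/2 = -1/2*58 = -29)
F(m, T) = -2 + T**2
(F(a(19), 286) + l(-269))*(-123274 + 499423) = ((-2 + 286**2) - 29)*(-123274 + 499423) = ((-2 + 81796) - 29)*376149 = (81794 - 29)*376149 = 81765*376149 = 30755822985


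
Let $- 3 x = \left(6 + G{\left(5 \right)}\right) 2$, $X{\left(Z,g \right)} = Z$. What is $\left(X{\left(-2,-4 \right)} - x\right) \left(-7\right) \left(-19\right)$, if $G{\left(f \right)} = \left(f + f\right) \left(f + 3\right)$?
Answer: $\frac{22078}{3} \approx 7359.3$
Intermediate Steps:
$G{\left(f \right)} = 2 f \left(3 + f\right)$
$x = - \frac{172}{3}$ ($x = - \frac{\left(6 + 2 \cdot 5 \left(3 + 5\right)\right) 2}{3} = - \frac{\left(6 + 2 \cdot 5 \cdot 8\right) 2}{3} = - \frac{\left(6 + 80\right) 2}{3} = - \frac{86 \cdot 2}{3} = \left(- \frac{1}{3}\right) 172 = - \frac{172}{3} \approx -57.333$)
$\left(X{\left(-2,-4 \right)} - x\right) \left(-7\right) \left(-19\right) = \left(-2 - - \frac{172}{3}\right) \left(-7\right) \left(-19\right) = \left(-2 + \frac{172}{3}\right) \left(-7\right) \left(-19\right) = \frac{166}{3} \left(-7\right) \left(-19\right) = \left(- \frac{1162}{3}\right) \left(-19\right) = \frac{22078}{3}$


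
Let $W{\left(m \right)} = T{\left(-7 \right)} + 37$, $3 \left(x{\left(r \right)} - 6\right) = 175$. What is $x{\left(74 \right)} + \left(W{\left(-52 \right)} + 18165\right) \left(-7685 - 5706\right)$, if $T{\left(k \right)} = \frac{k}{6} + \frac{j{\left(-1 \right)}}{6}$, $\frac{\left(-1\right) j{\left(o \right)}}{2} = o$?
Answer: $- \frac{487463517}{2} \approx -2.4373 \cdot 10^{8}$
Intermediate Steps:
$x{\left(r \right)} = \frac{193}{3}$ ($x{\left(r \right)} = 6 + \frac{1}{3} \cdot 175 = 6 + \frac{175}{3} = \frac{193}{3}$)
$j{\left(o \right)} = - 2 o$
$T{\left(k \right)} = \frac{1}{3} + \frac{k}{6}$ ($T{\left(k \right)} = \frac{k}{6} + \frac{\left(-2\right) \left(-1\right)}{6} = k \frac{1}{6} + 2 \cdot \frac{1}{6} = \frac{k}{6} + \frac{1}{3} = \frac{1}{3} + \frac{k}{6}$)
$W{\left(m \right)} = \frac{217}{6}$ ($W{\left(m \right)} = \left(\frac{1}{3} + \frac{1}{6} \left(-7\right)\right) + 37 = \left(\frac{1}{3} - \frac{7}{6}\right) + 37 = - \frac{5}{6} + 37 = \frac{217}{6}$)
$x{\left(74 \right)} + \left(W{\left(-52 \right)} + 18165\right) \left(-7685 - 5706\right) = \frac{193}{3} + \left(\frac{217}{6} + 18165\right) \left(-7685 - 5706\right) = \frac{193}{3} + \frac{109207}{6} \left(-13391\right) = \frac{193}{3} - \frac{1462390937}{6} = - \frac{487463517}{2}$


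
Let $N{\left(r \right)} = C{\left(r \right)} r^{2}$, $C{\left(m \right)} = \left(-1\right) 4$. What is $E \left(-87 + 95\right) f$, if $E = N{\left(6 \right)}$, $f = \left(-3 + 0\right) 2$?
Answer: $6912$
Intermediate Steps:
$C{\left(m \right)} = -4$
$f = -6$ ($f = \left(-3\right) 2 = -6$)
$N{\left(r \right)} = - 4 r^{2}$
$E = -144$ ($E = - 4 \cdot 6^{2} = \left(-4\right) 36 = -144$)
$E \left(-87 + 95\right) f = - 144 \left(-87 + 95\right) \left(-6\right) = \left(-144\right) 8 \left(-6\right) = \left(-1152\right) \left(-6\right) = 6912$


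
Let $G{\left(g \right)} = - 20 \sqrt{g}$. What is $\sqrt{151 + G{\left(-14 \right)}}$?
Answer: $\sqrt{151 - 20 i \sqrt{14}} \approx 12.64 - 2.9602 i$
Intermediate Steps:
$\sqrt{151 + G{\left(-14 \right)}} = \sqrt{151 - 20 \sqrt{-14}} = \sqrt{151 - 20 i \sqrt{14}}$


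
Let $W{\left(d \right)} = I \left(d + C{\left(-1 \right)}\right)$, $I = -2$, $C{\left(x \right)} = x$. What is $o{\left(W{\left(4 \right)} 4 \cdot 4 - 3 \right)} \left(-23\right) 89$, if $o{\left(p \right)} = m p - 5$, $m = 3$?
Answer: $618194$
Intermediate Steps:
$W{\left(d \right)} = 2 - 2 d$ ($W{\left(d \right)} = - 2 \left(d - 1\right) = - 2 \left(-1 + d\right) = 2 - 2 d$)
$o{\left(p \right)} = -5 + 3 p$ ($o{\left(p \right)} = 3 p - 5 = -5 + 3 p$)
$o{\left(W{\left(4 \right)} 4 \cdot 4 - 3 \right)} \left(-23\right) 89 = \left(-5 + 3 \left(\left(2 - 8\right) 4 \cdot 4 - 3\right)\right) \left(-23\right) 89 = \left(-5 + 3 \left(\left(-6\right) 4 \cdot 4 - 3\right)\right) \left(-23\right) 89 = \left(-5 + 3 \left(\left(-24\right) 4 - 3\right)\right) \left(-23\right) 89 = \left(-5 + 3 \left(-96 - 3\right)\right) \left(-23\right) 89 = \left(-5 + 3 \left(-99\right)\right) \left(-23\right) 89 = \left(-5 - 297\right) \left(-23\right) 89 = \left(-302\right) \left(-23\right) 89 = 6946 \cdot 89 = 618194$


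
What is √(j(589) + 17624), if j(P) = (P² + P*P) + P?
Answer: √712055 ≈ 843.83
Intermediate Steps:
j(P) = P + 2*P² (j(P) = (P² + P²) + P = 2*P² + P = P + 2*P²)
√(j(589) + 17624) = √(589*(1 + 2*589) + 17624) = √(589*(1 + 1178) + 17624) = √(589*1179 + 17624) = √(694431 + 17624) = √712055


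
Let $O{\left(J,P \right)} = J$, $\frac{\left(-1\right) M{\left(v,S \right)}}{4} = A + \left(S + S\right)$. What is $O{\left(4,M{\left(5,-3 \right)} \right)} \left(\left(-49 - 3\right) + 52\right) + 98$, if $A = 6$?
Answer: $98$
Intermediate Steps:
$M{\left(v,S \right)} = -24 - 8 S$ ($M{\left(v,S \right)} = - 4 \left(6 + \left(S + S\right)\right) = - 4 \left(6 + 2 S\right) = -24 - 8 S$)
$O{\left(4,M{\left(5,-3 \right)} \right)} \left(\left(-49 - 3\right) + 52\right) + 98 = 4 \left(\left(-49 - 3\right) + 52\right) + 98 = 4 \left(-52 + 52\right) + 98 = 4 \cdot 0 + 98 = 0 + 98 = 98$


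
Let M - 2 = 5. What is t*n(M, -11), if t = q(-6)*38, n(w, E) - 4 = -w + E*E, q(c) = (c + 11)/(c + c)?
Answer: -5605/3 ≈ -1868.3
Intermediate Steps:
M = 7 (M = 2 + 5 = 7)
q(c) = (11 + c)/(2*c) (q(c) = (11 + c)/((2*c)) = (11 + c)*(1/(2*c)) = (11 + c)/(2*c))
n(w, E) = 4 + E² - w (n(w, E) = 4 + (-w + E*E) = 4 + (-w + E²) = 4 + (E² - w) = 4 + E² - w)
t = -95/6 (t = ((½)*(11 - 6)/(-6))*38 = ((½)*(-⅙)*5)*38 = -5/12*38 = -95/6 ≈ -15.833)
t*n(M, -11) = -95*(4 + (-11)² - 1*7)/6 = -95*(4 + 121 - 7)/6 = -95/6*118 = -5605/3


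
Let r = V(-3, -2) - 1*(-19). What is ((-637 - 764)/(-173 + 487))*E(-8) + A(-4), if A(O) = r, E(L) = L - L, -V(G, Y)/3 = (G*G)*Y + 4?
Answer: 61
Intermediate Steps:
V(G, Y) = -12 - 3*Y*G² (V(G, Y) = -3*((G*G)*Y + 4) = -3*(G²*Y + 4) = -3*(Y*G² + 4) = -3*(4 + Y*G²) = -12 - 3*Y*G²)
E(L) = 0
r = 61 (r = (-12 - 3*(-2)*(-3)²) - 1*(-19) = (-12 - 3*(-2)*9) + 19 = (-12 + 54) + 19 = 42 + 19 = 61)
A(O) = 61
((-637 - 764)/(-173 + 487))*E(-8) + A(-4) = ((-637 - 764)/(-173 + 487))*0 + 61 = -1401/314*0 + 61 = 0 + 61 = 61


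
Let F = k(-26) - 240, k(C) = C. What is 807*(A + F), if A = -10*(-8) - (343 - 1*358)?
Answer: -137997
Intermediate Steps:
A = 95 (A = 80 - (343 - 358) = 80 - 1*(-15) = 80 + 15 = 95)
F = -266 (F = -26 - 240 = -266)
807*(A + F) = 807*(95 - 266) = 807*(-171) = -137997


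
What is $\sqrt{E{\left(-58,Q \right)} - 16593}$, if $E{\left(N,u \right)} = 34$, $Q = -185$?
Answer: $i \sqrt{16559} \approx 128.68 i$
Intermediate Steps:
$\sqrt{E{\left(-58,Q \right)} - 16593} = \sqrt{34 - 16593} = \sqrt{-16559} = i \sqrt{16559}$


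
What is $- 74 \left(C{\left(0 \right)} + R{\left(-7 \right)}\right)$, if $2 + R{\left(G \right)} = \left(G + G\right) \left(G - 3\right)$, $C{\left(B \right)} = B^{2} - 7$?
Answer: $-9694$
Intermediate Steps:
$C{\left(B \right)} = -7 + B^{2}$ ($C{\left(B \right)} = B^{2} - 7 = -7 + B^{2}$)
$R{\left(G \right)} = -2 + 2 G \left(-3 + G\right)$ ($R{\left(G \right)} = -2 + \left(G + G\right) \left(G - 3\right) = -2 + 2 G \left(-3 + G\right)$)
$- 74 \left(C{\left(0 \right)} + R{\left(-7 \right)}\right) = - 74 \left(\left(-7 + 0^{2}\right) - \left(-40 - 98\right)\right) = - 74 \left(\left(-7 + 0\right) + \left(-2 + 42 + 2 \cdot 49\right)\right) = - 74 \left(-7 + \left(-2 + 42 + 98\right)\right) = - 74 \left(-7 + 138\right) = \left(-74\right) 131 = -9694$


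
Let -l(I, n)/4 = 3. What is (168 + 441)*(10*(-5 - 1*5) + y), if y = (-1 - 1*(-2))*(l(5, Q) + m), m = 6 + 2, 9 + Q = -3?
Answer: -63336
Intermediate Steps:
Q = -12 (Q = -9 - 3 = -12)
l(I, n) = -12 (l(I, n) = -4*3 = -12)
m = 8
y = -4 (y = (-1 - 1*(-2))*(-12 + 8) = (-1 + 2)*(-4) = 1*(-4) = -4)
(168 + 441)*(10*(-5 - 1*5) + y) = (168 + 441)*(10*(-5 - 1*5) - 4) = 609*(10*(-5 - 5) - 4) = 609*(10*(-10) - 4) = 609*(-100 - 4) = 609*(-104) = -63336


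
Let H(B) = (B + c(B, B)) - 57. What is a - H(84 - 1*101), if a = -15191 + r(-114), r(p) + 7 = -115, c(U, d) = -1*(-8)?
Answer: -15247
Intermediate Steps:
c(U, d) = 8
r(p) = -122 (r(p) = -7 - 115 = -122)
H(B) = -49 + B (H(B) = (B + 8) - 57 = (8 + B) - 57 = -49 + B)
a = -15313 (a = -15191 - 122 = -15313)
a - H(84 - 1*101) = -15313 - (-49 + (84 - 1*101)) = -15313 - (-49 + (84 - 101)) = -15313 - (-49 - 17) = -15313 - 1*(-66) = -15313 + 66 = -15247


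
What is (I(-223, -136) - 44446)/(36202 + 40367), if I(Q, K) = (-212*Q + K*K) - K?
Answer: 7154/25523 ≈ 0.28030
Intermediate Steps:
I(Q, K) = K² - K - 212*Q (I(Q, K) = (-212*Q + K²) - K = (K² - 212*Q) - K = K² - K - 212*Q)
(I(-223, -136) - 44446)/(36202 + 40367) = (((-136)² - 1*(-136) - 212*(-223)) - 44446)/(36202 + 40367) = ((18496 + 136 + 47276) - 44446)/76569 = (65908 - 44446)*(1/76569) = 21462*(1/76569) = 7154/25523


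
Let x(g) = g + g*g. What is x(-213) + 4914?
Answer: 50070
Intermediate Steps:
x(g) = g + g²
x(-213) + 4914 = -213*(1 - 213) + 4914 = -213*(-212) + 4914 = 45156 + 4914 = 50070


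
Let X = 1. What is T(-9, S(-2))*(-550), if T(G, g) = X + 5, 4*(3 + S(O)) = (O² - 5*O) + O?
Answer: -3300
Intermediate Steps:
S(O) = -3 - O + O²/4 (S(O) = -3 + ((O² - 5*O) + O)/4 = -3 + (O² - 4*O)/4 = -3 + (-O + O²/4) = -3 - O + O²/4)
T(G, g) = 6 (T(G, g) = 1 + 5 = 6)
T(-9, S(-2))*(-550) = 6*(-550) = -3300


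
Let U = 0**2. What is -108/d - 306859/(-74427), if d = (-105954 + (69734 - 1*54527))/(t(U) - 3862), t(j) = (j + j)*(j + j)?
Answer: -118395197/250149147 ≈ -0.47330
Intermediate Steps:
U = 0
t(j) = 4*j**2 (t(j) = (2*j)*(2*j) = 4*j**2)
d = 90747/3862 (d = (-105954 + (69734 - 1*54527))/(4*0**2 - 3862) = (-105954 + (69734 - 54527))/(4*0 - 3862) = (-105954 + 15207)/(0 - 3862) = -90747/(-3862) = -90747*(-1/3862) = 90747/3862 ≈ 23.497)
-108/d - 306859/(-74427) = -108/90747/3862 - 306859/(-74427) = -108*3862/90747 - 306859*(-1/74427) = -15448/3361 + 306859/74427 = -118395197/250149147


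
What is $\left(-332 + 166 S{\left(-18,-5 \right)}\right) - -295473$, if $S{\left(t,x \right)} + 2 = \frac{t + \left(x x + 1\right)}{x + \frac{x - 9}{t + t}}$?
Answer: $294521$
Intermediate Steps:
$S{\left(t,x \right)} = -2 + \frac{1 + t + x^{2}}{x + \frac{-9 + x}{2 t}}$ ($S{\left(t,x \right)} = -2 + \frac{t + \left(x x + 1\right)}{x + \frac{x - 9}{t + t}} = -2 + \frac{t + \left(x^{2} + 1\right)}{x + \frac{-9 + x}{2 t}} = -2 + \frac{t + \left(1 + x^{2}\right)}{x + \left(-9 + x\right) \frac{1}{2 t}} = -2 + \frac{1 + t + x^{2}}{x + \frac{-9 + x}{2 t}}$)
$\left(-332 + 166 S{\left(-18,-5 \right)}\right) - -295473 = \left(-332 + 166 \frac{2 \left(9 - 18 + \left(-18\right)^{2} - -5 - 18 \left(-5\right)^{2} - \left(-36\right) \left(-5\right)\right)}{-9 - 5 + 2 \left(-18\right) \left(-5\right)}\right) - -295473 = \left(-332 + 166 \frac{2 \left(9 - 18 + 324 + 5 - 450 - 180\right)}{-9 - 5 + 180}\right) + 295473 = \left(-332 + 166 \frac{2 \left(9 - 18 + 324 + 5 - 450 - 180\right)}{166}\right) + 295473 = \left(-332 + 166 \cdot 2 \cdot \frac{1}{166} \left(-310\right)\right) + 295473 = \left(-332 + 166 \left(- \frac{310}{83}\right)\right) + 295473 = \left(-332 - 620\right) + 295473 = -952 + 295473 = 294521$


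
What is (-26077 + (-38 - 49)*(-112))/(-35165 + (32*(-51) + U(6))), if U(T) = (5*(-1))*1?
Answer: 16333/36802 ≈ 0.44381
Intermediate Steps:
U(T) = -5 (U(T) = -5*1 = -5)
(-26077 + (-38 - 49)*(-112))/(-35165 + (32*(-51) + U(6))) = (-26077 + (-38 - 49)*(-112))/(-35165 + (32*(-51) - 5)) = (-26077 - 87*(-112))/(-35165 + (-1632 - 5)) = (-26077 + 9744)/(-35165 - 1637) = -16333/(-36802) = -16333*(-1/36802) = 16333/36802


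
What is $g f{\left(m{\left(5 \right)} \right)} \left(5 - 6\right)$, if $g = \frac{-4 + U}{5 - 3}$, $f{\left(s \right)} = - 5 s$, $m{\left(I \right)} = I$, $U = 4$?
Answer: $0$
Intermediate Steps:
$g = 0$ ($g = \frac{-4 + 4}{5 - 3} = \frac{1}{2} \cdot 0 = 0$)
$g f{\left(m{\left(5 \right)} \right)} \left(5 - 6\right) = 0 \left(\left(-5\right) 5\right) \left(5 - 6\right) = 0 \left(-25\right) \left(-1\right) = 0 \left(-1\right) = 0$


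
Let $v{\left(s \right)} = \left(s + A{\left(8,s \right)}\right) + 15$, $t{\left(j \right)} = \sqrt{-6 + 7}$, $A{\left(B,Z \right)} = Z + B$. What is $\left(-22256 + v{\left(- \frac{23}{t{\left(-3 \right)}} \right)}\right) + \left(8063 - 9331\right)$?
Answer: $-23547$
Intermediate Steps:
$A{\left(B,Z \right)} = B + Z$
$t{\left(j \right)} = 1$ ($t{\left(j \right)} = \sqrt{1} = 1$)
$v{\left(s \right)} = 23 + 2 s$ ($v{\left(s \right)} = \left(s + \left(8 + s\right)\right) + 15 = \left(8 + 2 s\right) + 15 = 23 + 2 s$)
$\left(-22256 + v{\left(- \frac{23}{t{\left(-3 \right)}} \right)}\right) + \left(8063 - 9331\right) = \left(-22256 + \left(23 + 2 \left(- \frac{23}{1}\right)\right)\right) + \left(8063 - 9331\right) = \left(-22256 + \left(23 + 2 \left(\left(-23\right) 1\right)\right)\right) + \left(8063 - 9331\right) = \left(-22256 + \left(23 + 2 \left(-23\right)\right)\right) - 1268 = \left(-22256 + \left(23 - 46\right)\right) - 1268 = \left(-22256 - 23\right) - 1268 = -22279 - 1268 = -23547$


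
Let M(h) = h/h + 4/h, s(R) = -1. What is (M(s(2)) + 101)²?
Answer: 9604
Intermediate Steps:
M(h) = 1 + 4/h
(M(s(2)) + 101)² = ((4 - 1)/(-1) + 101)² = (-1*3 + 101)² = (-3 + 101)² = 98² = 9604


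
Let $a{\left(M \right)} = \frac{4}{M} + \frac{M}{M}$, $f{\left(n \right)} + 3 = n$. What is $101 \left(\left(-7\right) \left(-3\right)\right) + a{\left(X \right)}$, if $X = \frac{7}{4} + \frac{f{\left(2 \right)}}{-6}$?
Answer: $\frac{48854}{23} \approx 2124.1$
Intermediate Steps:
$f{\left(n \right)} = -3 + n$
$X = \frac{23}{12}$ ($X = \frac{7}{4} + \frac{-3 + 2}{-6} = 7 \cdot \frac{1}{4} - - \frac{1}{6} = \frac{7}{4} + \frac{1}{6} = \frac{23}{12} \approx 1.9167$)
$a{\left(M \right)} = 1 + \frac{4}{M}$ ($a{\left(M \right)} = \frac{4}{M} + 1 = 1 + \frac{4}{M}$)
$101 \left(\left(-7\right) \left(-3\right)\right) + a{\left(X \right)} = 101 \left(\left(-7\right) \left(-3\right)\right) + \frac{4 + \frac{23}{12}}{\frac{23}{12}} = 101 \cdot 21 + \frac{12}{23} \cdot \frac{71}{12} = 2121 + \frac{71}{23} = \frac{48854}{23}$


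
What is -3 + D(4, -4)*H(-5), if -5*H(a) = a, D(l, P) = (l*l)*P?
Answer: -67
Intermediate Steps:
D(l, P) = P*l² (D(l, P) = l²*P = P*l²)
H(a) = -a/5
-3 + D(4, -4)*H(-5) = -3 + (-4*4²)*(-⅕*(-5)) = -3 - 4*16*1 = -3 - 64*1 = -3 - 64 = -67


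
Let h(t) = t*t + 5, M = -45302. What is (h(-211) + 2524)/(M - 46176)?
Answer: -23525/45739 ≈ -0.51433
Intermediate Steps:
h(t) = 5 + t**2 (h(t) = t**2 + 5 = 5 + t**2)
(h(-211) + 2524)/(M - 46176) = ((5 + (-211)**2) + 2524)/(-45302 - 46176) = ((5 + 44521) + 2524)/(-91478) = (44526 + 2524)*(-1/91478) = 47050*(-1/91478) = -23525/45739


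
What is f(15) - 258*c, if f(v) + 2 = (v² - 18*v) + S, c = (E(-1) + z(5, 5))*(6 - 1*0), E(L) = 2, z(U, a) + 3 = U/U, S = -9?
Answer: -56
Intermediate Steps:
z(U, a) = -2 (z(U, a) = -3 + U/U = -3 + 1 = -2)
c = 0 (c = (2 - 2)*(6 - 1*0) = 0*(6 + 0) = 0*6 = 0)
f(v) = -11 + v² - 18*v (f(v) = -2 + ((v² - 18*v) - 9) = -2 + (-9 + v² - 18*v) = -11 + v² - 18*v)
f(15) - 258*c = (-11 + 15² - 18*15) - 258*0 = (-11 + 225 - 270) + 0 = -56 + 0 = -56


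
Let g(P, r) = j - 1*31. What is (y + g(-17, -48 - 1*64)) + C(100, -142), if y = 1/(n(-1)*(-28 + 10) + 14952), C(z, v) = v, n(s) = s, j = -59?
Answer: -3473039/14970 ≈ -232.00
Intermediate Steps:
g(P, r) = -90 (g(P, r) = -59 - 1*31 = -59 - 31 = -90)
y = 1/14970 (y = 1/(-(-28 + 10) + 14952) = 1/(-1*(-18) + 14952) = 1/(18 + 14952) = 1/14970 ≈ 6.6800e-5)
(y + g(-17, -48 - 1*64)) + C(100, -142) = (1/14970 - 90) - 142 = -1347299/14970 - 142 = -3473039/14970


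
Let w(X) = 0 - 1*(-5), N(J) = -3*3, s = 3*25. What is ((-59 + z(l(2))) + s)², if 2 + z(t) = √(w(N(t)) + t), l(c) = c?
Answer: (14 + √7)² ≈ 277.08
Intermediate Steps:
s = 75
N(J) = -9
w(X) = 5 (w(X) = 0 + 5 = 5)
z(t) = -2 + √(5 + t)
((-59 + z(l(2))) + s)² = ((-59 + (-2 + √(5 + 2))) + 75)² = ((-59 + (-2 + √7)) + 75)² = ((-61 + √7) + 75)² = (14 + √7)²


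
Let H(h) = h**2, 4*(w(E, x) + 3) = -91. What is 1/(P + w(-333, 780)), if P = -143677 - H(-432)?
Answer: -4/1321307 ≈ -3.0273e-6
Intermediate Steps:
w(E, x) = -103/4 (w(E, x) = -3 + (1/4)*(-91) = -3 - 91/4 = -103/4)
P = -330301 (P = -143677 - 1*(-432)**2 = -143677 - 1*186624 = -143677 - 186624 = -330301)
1/(P + w(-333, 780)) = 1/(-330301 - 103/4) = 1/(-1321307/4) = -4/1321307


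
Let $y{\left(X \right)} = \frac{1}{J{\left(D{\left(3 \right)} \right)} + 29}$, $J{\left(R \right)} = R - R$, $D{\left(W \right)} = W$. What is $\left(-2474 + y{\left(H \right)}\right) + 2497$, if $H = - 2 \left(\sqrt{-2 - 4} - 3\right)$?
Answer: $\frac{668}{29} \approx 23.034$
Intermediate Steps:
$J{\left(R \right)} = 0$
$H = 6 - 2 i \sqrt{6}$ ($H = - 2 \left(\sqrt{-6} - 3\right) = - 2 \left(i \sqrt{6} - 3\right) = - 2 \left(-3 + i \sqrt{6}\right) = 6 - 2 i \sqrt{6} \approx 6.0 - 4.899 i$)
$y{\left(X \right)} = \frac{1}{29}$ ($y{\left(X \right)} = \frac{1}{0 + 29} = \frac{1}{29}$)
$\left(-2474 + y{\left(H \right)}\right) + 2497 = \left(-2474 + \frac{1}{29}\right) + 2497 = - \frac{71745}{29} + 2497 = \frac{668}{29}$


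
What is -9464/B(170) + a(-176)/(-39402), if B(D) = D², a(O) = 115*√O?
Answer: -2366/7225 - 230*I*√11/19701 ≈ -0.32747 - 0.03872*I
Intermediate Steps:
-9464/B(170) + a(-176)/(-39402) = -9464/(170²) + (115*√(-176))/(-39402) = -9464/28900 + (115*(4*I*√11))*(-1/39402) = -9464*1/28900 + (460*I*√11)*(-1/39402) = -2366/7225 - 230*I*√11/19701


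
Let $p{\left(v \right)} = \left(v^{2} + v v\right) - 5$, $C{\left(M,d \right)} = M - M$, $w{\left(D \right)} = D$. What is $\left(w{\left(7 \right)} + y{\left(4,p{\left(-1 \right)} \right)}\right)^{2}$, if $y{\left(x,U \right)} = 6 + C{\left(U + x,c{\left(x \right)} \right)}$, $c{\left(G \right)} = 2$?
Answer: $169$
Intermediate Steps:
$C{\left(M,d \right)} = 0$
$p{\left(v \right)} = -5 + 2 v^{2}$ ($p{\left(v \right)} = \left(v^{2} + v^{2}\right) - 5 = 2 v^{2} - 5 = -5 + 2 v^{2}$)
$y{\left(x,U \right)} = 6$ ($y{\left(x,U \right)} = 6 + 0 = 6$)
$\left(w{\left(7 \right)} + y{\left(4,p{\left(-1 \right)} \right)}\right)^{2} = \left(7 + 6\right)^{2} = 13^{2} = 169$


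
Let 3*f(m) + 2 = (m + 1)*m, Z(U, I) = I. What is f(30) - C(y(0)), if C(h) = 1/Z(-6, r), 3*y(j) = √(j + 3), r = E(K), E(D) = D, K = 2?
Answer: 1853/6 ≈ 308.83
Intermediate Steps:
r = 2
y(j) = √(3 + j)/3 (y(j) = √(j + 3)/3 = √(3 + j)/3)
f(m) = -⅔ + m*(1 + m)/3 (f(m) = -⅔ + ((m + 1)*m)/3 = -⅔ + ((1 + m)*m)/3 = -⅔ + (m*(1 + m))/3 = -⅔ + m*(1 + m)/3)
C(h) = ½ (C(h) = 1/2 = ½)
f(30) - C(y(0)) = (-⅔ + (⅓)*30 + (⅓)*30²) - 1*½ = (-⅔ + 10 + (⅓)*900) - ½ = (-⅔ + 10 + 300) - ½ = 928/3 - ½ = 1853/6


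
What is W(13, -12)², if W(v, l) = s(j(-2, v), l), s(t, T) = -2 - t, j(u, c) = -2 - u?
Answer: 4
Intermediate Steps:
W(v, l) = -2 (W(v, l) = -2 - (-2 - 1*(-2)) = -2 - (-2 + 2) = -2 - 1*0 = -2 + 0 = -2)
W(13, -12)² = (-2)² = 4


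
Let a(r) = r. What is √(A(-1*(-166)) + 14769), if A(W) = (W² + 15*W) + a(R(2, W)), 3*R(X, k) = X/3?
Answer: √403337/3 ≈ 211.70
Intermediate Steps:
R(X, k) = X/9 (R(X, k) = (X/3)/3 = X/9)
A(W) = 2/9 + W² + 15*W (A(W) = (W² + 15*W) + (⅑)*2 = (W² + 15*W) + 2/9 = 2/9 + W² + 15*W)
√(A(-1*(-166)) + 14769) = √((2/9 + (-1*(-166))² + 15*(-1*(-166))) + 14769) = √((2/9 + 166² + 15*166) + 14769) = √((2/9 + 27556 + 2490) + 14769) = √(270416/9 + 14769) = √(403337/9) = √403337/3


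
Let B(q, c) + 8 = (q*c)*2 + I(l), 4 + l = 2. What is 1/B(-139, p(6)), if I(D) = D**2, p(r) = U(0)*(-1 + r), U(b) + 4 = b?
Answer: 1/5556 ≈ 0.00017999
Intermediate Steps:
l = -2 (l = -4 + 2 = -2)
U(b) = -4 + b
p(r) = 4 - 4*r (p(r) = (-4 + 0)*(-1 + r) = -4*(-1 + r) = 4 - 4*r)
B(q, c) = -4 + 2*c*q (B(q, c) = -8 + ((q*c)*2 + (-2)**2) = -8 + ((c*q)*2 + 4) = -8 + (2*c*q + 4) = -8 + (4 + 2*c*q) = -4 + 2*c*q)
1/B(-139, p(6)) = 1/(-4 + 2*(4 - 4*6)*(-139)) = 1/(-4 + 2*(4 - 24)*(-139)) = 1/(-4 + 2*(-20)*(-139)) = 1/(-4 + 5560) = 1/5556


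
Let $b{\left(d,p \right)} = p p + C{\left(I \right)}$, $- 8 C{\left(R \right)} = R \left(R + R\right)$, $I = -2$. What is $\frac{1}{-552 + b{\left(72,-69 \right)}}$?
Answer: $\frac{1}{4208} \approx 0.00023764$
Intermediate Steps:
$C{\left(R \right)} = - \frac{R^{2}}{4}$ ($C{\left(R \right)} = - \frac{R \left(R + R\right)}{8} = - \frac{R 2 R}{8} = - \frac{2 R^{2}}{8} = - \frac{R^{2}}{4}$)
$b{\left(d,p \right)} = -1 + p^{2}$ ($b{\left(d,p \right)} = p p - \frac{\left(-2\right)^{2}}{4} = p^{2} - 1 = -1 + p^{2}$)
$\frac{1}{-552 + b{\left(72,-69 \right)}} = \frac{1}{-552 - \left(1 - \left(-69\right)^{2}\right)} = \frac{1}{-552 + \left(-1 + 4761\right)} = \frac{1}{-552 + 4760} = \frac{1}{4208}$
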